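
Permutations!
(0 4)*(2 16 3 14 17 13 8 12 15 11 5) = (0 4)(2 16 3 14 17 13 8 12 15 11 5) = [4, 1, 16, 14, 0, 2, 6, 7, 12, 9, 10, 5, 15, 8, 17, 11, 3, 13]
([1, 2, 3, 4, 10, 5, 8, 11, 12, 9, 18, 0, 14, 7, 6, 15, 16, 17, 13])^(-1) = (0 11 7 13 18 10 4 3 2 1)(6 14 12 8)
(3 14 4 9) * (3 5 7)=(3 14 4 9 5 7)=[0, 1, 2, 14, 9, 7, 6, 3, 8, 5, 10, 11, 12, 13, 4]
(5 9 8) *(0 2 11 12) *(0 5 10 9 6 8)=(0 2 11 12 5 6 8 10 9)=[2, 1, 11, 3, 4, 6, 8, 7, 10, 0, 9, 12, 5]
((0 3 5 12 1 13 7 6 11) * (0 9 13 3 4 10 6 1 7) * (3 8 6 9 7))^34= ((0 4 10 9 13)(1 8 6 11 7)(3 5 12))^34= (0 13 9 10 4)(1 7 11 6 8)(3 5 12)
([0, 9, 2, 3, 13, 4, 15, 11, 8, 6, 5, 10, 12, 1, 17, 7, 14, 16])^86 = (1 10 6 4 7)(5 15 13 11 9)(14 16 17)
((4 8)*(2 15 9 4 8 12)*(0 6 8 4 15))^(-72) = (15)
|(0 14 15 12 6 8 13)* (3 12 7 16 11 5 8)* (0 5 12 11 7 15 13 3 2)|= 10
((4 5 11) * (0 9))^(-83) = (0 9)(4 5 11)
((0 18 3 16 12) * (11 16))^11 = ((0 18 3 11 16 12))^11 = (0 12 16 11 3 18)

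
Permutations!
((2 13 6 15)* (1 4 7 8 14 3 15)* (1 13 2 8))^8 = (15)(1 7 4)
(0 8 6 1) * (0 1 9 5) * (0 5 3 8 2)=(0 2)(3 8 6 9)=[2, 1, 0, 8, 4, 5, 9, 7, 6, 3]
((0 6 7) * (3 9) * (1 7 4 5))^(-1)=((0 6 4 5 1 7)(3 9))^(-1)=(0 7 1 5 4 6)(3 9)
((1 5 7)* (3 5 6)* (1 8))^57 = ((1 6 3 5 7 8))^57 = (1 5)(3 8)(6 7)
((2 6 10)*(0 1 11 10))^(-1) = (0 6 2 10 11 1)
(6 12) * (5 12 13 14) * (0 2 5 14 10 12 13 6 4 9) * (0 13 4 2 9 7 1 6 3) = (14)(0 9 13 10 12 2 5 4 7 1 6 3) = [9, 6, 5, 0, 7, 4, 3, 1, 8, 13, 12, 11, 2, 10, 14]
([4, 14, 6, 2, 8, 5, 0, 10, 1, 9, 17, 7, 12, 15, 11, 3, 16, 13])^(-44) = [2, 4, 15, 13, 6, 5, 3, 14, 0, 9, 11, 1, 12, 10, 8, 17, 16, 7]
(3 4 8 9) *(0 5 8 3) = (0 5 8 9)(3 4) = [5, 1, 2, 4, 3, 8, 6, 7, 9, 0]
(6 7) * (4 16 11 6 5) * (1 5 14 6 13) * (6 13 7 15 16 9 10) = (1 5 4 9 10 6 15 16 11 7 14 13) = [0, 5, 2, 3, 9, 4, 15, 14, 8, 10, 6, 7, 12, 1, 13, 16, 11]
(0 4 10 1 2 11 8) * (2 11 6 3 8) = (0 4 10 1 11 2 6 3 8) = [4, 11, 6, 8, 10, 5, 3, 7, 0, 9, 1, 2]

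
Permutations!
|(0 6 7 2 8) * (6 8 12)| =4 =|(0 8)(2 12 6 7)|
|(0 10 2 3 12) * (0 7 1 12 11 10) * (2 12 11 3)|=5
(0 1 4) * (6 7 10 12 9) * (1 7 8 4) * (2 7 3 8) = (0 3 8 4)(2 7 10 12 9 6) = [3, 1, 7, 8, 0, 5, 2, 10, 4, 6, 12, 11, 9]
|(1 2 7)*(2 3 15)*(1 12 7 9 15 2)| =|(1 3 2 9 15)(7 12)| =10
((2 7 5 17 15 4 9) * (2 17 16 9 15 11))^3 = ((2 7 5 16 9 17 11)(4 15))^3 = (2 16 11 5 17 7 9)(4 15)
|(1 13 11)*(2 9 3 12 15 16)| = 6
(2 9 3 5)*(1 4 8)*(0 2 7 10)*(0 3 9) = (0 2)(1 4 8)(3 5 7 10) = [2, 4, 0, 5, 8, 7, 6, 10, 1, 9, 3]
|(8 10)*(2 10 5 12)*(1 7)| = |(1 7)(2 10 8 5 12)| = 10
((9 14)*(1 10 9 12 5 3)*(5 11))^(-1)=(1 3 5 11 12 14 9 10)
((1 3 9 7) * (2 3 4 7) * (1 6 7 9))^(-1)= ((1 4 9 2 3)(6 7))^(-1)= (1 3 2 9 4)(6 7)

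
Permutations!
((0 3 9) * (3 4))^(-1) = (0 9 3 4)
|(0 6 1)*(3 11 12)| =3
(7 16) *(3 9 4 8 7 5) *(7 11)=(3 9 4 8 11 7 16 5)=[0, 1, 2, 9, 8, 3, 6, 16, 11, 4, 10, 7, 12, 13, 14, 15, 5]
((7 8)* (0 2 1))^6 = (8)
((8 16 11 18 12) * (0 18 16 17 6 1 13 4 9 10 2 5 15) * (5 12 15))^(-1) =(0 15 18)(1 6 17 8 12 2 10 9 4 13)(11 16)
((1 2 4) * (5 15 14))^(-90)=(15)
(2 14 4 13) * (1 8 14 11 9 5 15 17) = (1 8 14 4 13 2 11 9 5 15 17) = [0, 8, 11, 3, 13, 15, 6, 7, 14, 5, 10, 9, 12, 2, 4, 17, 16, 1]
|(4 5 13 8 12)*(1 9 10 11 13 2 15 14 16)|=13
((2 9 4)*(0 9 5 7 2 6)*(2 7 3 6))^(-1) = ((0 9 4 2 5 3 6))^(-1) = (0 6 3 5 2 4 9)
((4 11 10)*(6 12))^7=((4 11 10)(6 12))^7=(4 11 10)(6 12)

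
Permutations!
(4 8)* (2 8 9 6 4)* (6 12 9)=(2 8)(4 6)(9 12)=[0, 1, 8, 3, 6, 5, 4, 7, 2, 12, 10, 11, 9]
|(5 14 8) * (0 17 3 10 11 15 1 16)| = |(0 17 3 10 11 15 1 16)(5 14 8)| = 24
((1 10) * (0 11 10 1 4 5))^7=((0 11 10 4 5))^7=(0 10 5 11 4)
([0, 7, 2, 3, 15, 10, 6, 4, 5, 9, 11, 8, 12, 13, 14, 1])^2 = (1 4)(5 11)(7 15)(8 10)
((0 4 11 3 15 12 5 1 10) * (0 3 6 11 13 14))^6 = ((0 4 13 14)(1 10 3 15 12 5)(6 11))^6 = (15)(0 13)(4 14)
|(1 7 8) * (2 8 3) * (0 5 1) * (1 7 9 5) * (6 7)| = 9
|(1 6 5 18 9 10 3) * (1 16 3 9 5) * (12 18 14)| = 4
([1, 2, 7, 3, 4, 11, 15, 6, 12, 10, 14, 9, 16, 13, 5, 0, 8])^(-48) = [0, 1, 2, 3, 4, 9, 6, 7, 8, 14, 5, 10, 12, 13, 11, 15, 16]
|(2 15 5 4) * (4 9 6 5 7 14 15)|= |(2 4)(5 9 6)(7 14 15)|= 6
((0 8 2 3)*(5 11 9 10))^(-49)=(0 3 2 8)(5 10 9 11)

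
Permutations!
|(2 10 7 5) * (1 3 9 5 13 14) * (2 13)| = 6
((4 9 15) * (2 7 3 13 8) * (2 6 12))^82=((2 7 3 13 8 6 12)(4 9 15))^82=(2 6 13 7 12 8 3)(4 9 15)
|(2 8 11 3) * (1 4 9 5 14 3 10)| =10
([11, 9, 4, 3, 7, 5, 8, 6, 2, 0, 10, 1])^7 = (0 9 1 11)(2 7 8 4 6)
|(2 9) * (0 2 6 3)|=|(0 2 9 6 3)|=5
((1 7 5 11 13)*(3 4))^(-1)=((1 7 5 11 13)(3 4))^(-1)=(1 13 11 5 7)(3 4)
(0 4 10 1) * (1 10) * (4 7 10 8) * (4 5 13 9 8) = (0 7 10 4 1)(5 13 9 8) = [7, 0, 2, 3, 1, 13, 6, 10, 5, 8, 4, 11, 12, 9]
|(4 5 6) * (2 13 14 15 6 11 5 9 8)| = |(2 13 14 15 6 4 9 8)(5 11)| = 8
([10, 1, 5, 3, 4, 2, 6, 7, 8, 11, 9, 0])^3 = (0 11 9 10)(2 5)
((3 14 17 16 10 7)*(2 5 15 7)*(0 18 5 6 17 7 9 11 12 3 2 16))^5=(0 11 2 5 3 17 9 7 18 12 6 15 14)(10 16)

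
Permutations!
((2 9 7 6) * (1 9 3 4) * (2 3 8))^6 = (9) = ((1 9 7 6 3 4)(2 8))^6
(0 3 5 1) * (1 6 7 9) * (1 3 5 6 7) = (0 5 7 9 3 6 1) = [5, 0, 2, 6, 4, 7, 1, 9, 8, 3]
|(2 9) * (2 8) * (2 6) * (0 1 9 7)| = 7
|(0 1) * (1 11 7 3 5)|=|(0 11 7 3 5 1)|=6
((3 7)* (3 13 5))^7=((3 7 13 5))^7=(3 5 13 7)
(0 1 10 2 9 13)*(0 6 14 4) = (0 1 10 2 9 13 6 14 4) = [1, 10, 9, 3, 0, 5, 14, 7, 8, 13, 2, 11, 12, 6, 4]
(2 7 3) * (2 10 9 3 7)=(3 10 9)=[0, 1, 2, 10, 4, 5, 6, 7, 8, 3, 9]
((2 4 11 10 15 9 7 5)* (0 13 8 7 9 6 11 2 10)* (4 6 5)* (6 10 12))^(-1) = (0 11 6 12 5 15 10 2 4 7 8 13)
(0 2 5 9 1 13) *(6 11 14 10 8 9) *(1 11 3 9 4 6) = (0 2 5 1 13)(3 9 11 14 10 8 4 6) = [2, 13, 5, 9, 6, 1, 3, 7, 4, 11, 8, 14, 12, 0, 10]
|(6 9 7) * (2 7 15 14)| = |(2 7 6 9 15 14)| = 6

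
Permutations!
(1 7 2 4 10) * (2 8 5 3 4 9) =(1 7 8 5 3 4 10)(2 9) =[0, 7, 9, 4, 10, 3, 6, 8, 5, 2, 1]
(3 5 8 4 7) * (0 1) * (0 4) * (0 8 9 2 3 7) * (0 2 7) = (0 1 4 2 3 5 9 7) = [1, 4, 3, 5, 2, 9, 6, 0, 8, 7]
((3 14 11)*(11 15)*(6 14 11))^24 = ((3 11)(6 14 15))^24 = (15)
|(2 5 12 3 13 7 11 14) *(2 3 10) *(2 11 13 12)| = 10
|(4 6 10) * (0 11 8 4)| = 6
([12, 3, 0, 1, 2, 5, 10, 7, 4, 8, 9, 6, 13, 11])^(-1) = [2, 3, 4, 1, 8, 5, 11, 7, 9, 10, 6, 13, 0, 12]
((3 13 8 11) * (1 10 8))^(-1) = (1 13 3 11 8 10) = ((1 10 8 11 3 13))^(-1)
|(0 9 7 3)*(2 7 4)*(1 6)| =6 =|(0 9 4 2 7 3)(1 6)|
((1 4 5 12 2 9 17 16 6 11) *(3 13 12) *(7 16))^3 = (1 3 2 7 11 5 12 17 6 4 13 9 16)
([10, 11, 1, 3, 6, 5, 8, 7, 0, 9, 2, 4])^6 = [6, 10, 0, 3, 1, 5, 11, 7, 4, 9, 8, 2]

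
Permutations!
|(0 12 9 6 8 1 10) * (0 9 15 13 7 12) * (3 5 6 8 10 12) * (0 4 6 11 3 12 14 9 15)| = |(0 4 6 10 15 13 7 12)(1 14 9 8)(3 5 11)| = 24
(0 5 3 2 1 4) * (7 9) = (0 5 3 2 1 4)(7 9) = [5, 4, 1, 2, 0, 3, 6, 9, 8, 7]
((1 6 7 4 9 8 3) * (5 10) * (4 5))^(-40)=(1 4 6 9 7 8 5 3 10)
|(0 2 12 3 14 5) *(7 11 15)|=6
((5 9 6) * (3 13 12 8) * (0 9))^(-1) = (0 5 6 9)(3 8 12 13)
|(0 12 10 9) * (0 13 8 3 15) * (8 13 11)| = 8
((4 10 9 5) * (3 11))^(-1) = (3 11)(4 5 9 10)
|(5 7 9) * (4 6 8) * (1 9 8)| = 7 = |(1 9 5 7 8 4 6)|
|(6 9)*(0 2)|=|(0 2)(6 9)|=2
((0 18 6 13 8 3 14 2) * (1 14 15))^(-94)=((0 18 6 13 8 3 15 1 14 2))^(-94)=(0 15 6 14 8)(1 13 2 3 18)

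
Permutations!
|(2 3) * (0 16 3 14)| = |(0 16 3 2 14)| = 5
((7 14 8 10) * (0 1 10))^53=(0 8 14 7 10 1)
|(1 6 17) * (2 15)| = 6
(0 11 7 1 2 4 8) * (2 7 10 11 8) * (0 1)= (0 8 1 7)(2 4)(10 11)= [8, 7, 4, 3, 2, 5, 6, 0, 1, 9, 11, 10]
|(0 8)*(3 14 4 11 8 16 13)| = 8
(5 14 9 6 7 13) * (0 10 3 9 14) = (14)(0 10 3 9 6 7 13 5) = [10, 1, 2, 9, 4, 0, 7, 13, 8, 6, 3, 11, 12, 5, 14]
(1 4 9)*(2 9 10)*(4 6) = [0, 6, 9, 3, 10, 5, 4, 7, 8, 1, 2] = (1 6 4 10 2 9)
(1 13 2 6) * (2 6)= (1 13 6)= [0, 13, 2, 3, 4, 5, 1, 7, 8, 9, 10, 11, 12, 6]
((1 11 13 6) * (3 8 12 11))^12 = (1 13 12 3 6 11 8)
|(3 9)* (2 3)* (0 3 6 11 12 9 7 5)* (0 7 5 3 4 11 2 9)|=|(0 4 11 12)(2 6)(3 5 7)|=12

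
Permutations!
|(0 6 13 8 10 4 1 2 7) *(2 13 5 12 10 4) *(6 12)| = 20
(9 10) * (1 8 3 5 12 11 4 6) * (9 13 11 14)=(1 8 3 5 12 14 9 10 13 11 4 6)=[0, 8, 2, 5, 6, 12, 1, 7, 3, 10, 13, 4, 14, 11, 9]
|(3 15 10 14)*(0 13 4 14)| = 7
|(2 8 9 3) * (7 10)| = 4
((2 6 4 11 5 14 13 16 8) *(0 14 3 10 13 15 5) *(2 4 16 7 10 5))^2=(0 15 6 8 11 14 2 16 4)(7 13 10)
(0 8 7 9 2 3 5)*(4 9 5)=(0 8 7 5)(2 3 4 9)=[8, 1, 3, 4, 9, 0, 6, 5, 7, 2]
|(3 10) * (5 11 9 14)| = |(3 10)(5 11 9 14)| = 4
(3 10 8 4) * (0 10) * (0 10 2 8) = (0 2 8 4 3 10) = [2, 1, 8, 10, 3, 5, 6, 7, 4, 9, 0]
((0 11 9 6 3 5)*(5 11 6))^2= ((0 6 3 11 9 5))^2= (0 3 9)(5 6 11)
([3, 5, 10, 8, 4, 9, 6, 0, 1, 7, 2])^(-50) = (10)(0 7 9 5 1 8 3)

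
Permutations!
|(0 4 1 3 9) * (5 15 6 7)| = |(0 4 1 3 9)(5 15 6 7)| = 20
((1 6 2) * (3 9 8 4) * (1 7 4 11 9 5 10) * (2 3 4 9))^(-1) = (1 10 5 3 6)(2 11 8 9 7)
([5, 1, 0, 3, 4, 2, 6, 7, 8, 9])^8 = [2, 1, 5, 3, 4, 0, 6, 7, 8, 9]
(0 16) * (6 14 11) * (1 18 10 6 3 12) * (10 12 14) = [16, 18, 2, 14, 4, 5, 10, 7, 8, 9, 6, 3, 1, 13, 11, 15, 0, 17, 12] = (0 16)(1 18 12)(3 14 11)(6 10)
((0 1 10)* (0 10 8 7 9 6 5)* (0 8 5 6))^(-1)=((10)(0 1 5 8 7 9))^(-1)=(10)(0 9 7 8 5 1)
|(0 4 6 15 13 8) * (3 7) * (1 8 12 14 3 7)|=10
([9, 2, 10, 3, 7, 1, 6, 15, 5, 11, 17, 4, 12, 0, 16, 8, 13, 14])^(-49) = [17, 7, 15, 3, 13, 4, 6, 0, 11, 14, 8, 16, 12, 10, 1, 9, 2, 5]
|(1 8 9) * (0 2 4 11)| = |(0 2 4 11)(1 8 9)| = 12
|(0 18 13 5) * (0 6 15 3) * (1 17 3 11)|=10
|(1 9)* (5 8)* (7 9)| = |(1 7 9)(5 8)| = 6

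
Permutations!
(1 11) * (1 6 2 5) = (1 11 6 2 5) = [0, 11, 5, 3, 4, 1, 2, 7, 8, 9, 10, 6]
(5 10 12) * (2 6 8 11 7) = (2 6 8 11 7)(5 10 12) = [0, 1, 6, 3, 4, 10, 8, 2, 11, 9, 12, 7, 5]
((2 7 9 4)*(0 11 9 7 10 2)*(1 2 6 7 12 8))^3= (0 4 9 11)(1 6 8 10 12 2 7)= ((0 11 9 4)(1 2 10 6 7 12 8))^3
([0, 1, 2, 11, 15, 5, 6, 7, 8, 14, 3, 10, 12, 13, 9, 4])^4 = [0, 1, 2, 11, 4, 5, 6, 7, 8, 9, 3, 10, 12, 13, 14, 15]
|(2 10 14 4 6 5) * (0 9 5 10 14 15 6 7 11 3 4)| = |(0 9 5 2 14)(3 4 7 11)(6 10 15)| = 60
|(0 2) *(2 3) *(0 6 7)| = 5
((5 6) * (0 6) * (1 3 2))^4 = ((0 6 5)(1 3 2))^4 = (0 6 5)(1 3 2)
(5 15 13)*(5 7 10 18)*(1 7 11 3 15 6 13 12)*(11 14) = (1 7 10 18 5 6 13 14 11 3 15 12) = [0, 7, 2, 15, 4, 6, 13, 10, 8, 9, 18, 3, 1, 14, 11, 12, 16, 17, 5]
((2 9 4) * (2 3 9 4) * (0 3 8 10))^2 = (0 9 4 10 3 2 8)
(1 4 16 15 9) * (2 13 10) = (1 4 16 15 9)(2 13 10) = [0, 4, 13, 3, 16, 5, 6, 7, 8, 1, 2, 11, 12, 10, 14, 9, 15]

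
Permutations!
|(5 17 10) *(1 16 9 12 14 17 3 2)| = 10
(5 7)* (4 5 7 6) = (7)(4 5 6) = [0, 1, 2, 3, 5, 6, 4, 7]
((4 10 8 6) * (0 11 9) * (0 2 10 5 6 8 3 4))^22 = (0 10 6 2 5 9 4 11 3) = ((0 11 9 2 10 3 4 5 6))^22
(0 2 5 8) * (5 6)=[2, 1, 6, 3, 4, 8, 5, 7, 0]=(0 2 6 5 8)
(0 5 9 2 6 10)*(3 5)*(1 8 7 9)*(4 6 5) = (0 3 4 6 10)(1 8 7 9 2 5) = [3, 8, 5, 4, 6, 1, 10, 9, 7, 2, 0]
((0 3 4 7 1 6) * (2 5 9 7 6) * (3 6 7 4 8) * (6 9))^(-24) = ((0 9 4 7 1 2 5 6)(3 8))^(-24) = (9)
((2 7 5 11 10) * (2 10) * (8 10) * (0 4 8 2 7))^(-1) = ((0 4 8 10 2)(5 11 7))^(-1) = (0 2 10 8 4)(5 7 11)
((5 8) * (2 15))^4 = ((2 15)(5 8))^4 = (15)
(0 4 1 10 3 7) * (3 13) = (0 4 1 10 13 3 7) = [4, 10, 2, 7, 1, 5, 6, 0, 8, 9, 13, 11, 12, 3]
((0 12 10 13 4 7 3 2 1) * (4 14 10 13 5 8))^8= (0 7 10)(1 4 14)(2 8 13)(3 5 12)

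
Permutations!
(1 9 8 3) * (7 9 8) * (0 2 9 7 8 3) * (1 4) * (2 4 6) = [4, 3, 9, 6, 1, 5, 2, 7, 0, 8] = (0 4 1 3 6 2 9 8)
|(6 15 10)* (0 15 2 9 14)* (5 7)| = |(0 15 10 6 2 9 14)(5 7)| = 14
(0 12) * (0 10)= [12, 1, 2, 3, 4, 5, 6, 7, 8, 9, 0, 11, 10]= (0 12 10)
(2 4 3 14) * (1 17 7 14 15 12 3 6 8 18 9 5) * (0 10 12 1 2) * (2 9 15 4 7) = (0 10 12 3 4 6 8 18 15 1 17 2 7 14)(5 9) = [10, 17, 7, 4, 6, 9, 8, 14, 18, 5, 12, 11, 3, 13, 0, 1, 16, 2, 15]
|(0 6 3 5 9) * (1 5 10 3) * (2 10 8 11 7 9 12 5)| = 10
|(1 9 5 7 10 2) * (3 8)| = 6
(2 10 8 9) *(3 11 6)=(2 10 8 9)(3 11 6)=[0, 1, 10, 11, 4, 5, 3, 7, 9, 2, 8, 6]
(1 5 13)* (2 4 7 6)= (1 5 13)(2 4 7 6)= [0, 5, 4, 3, 7, 13, 2, 6, 8, 9, 10, 11, 12, 1]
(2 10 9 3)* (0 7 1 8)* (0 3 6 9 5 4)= (0 7 1 8 3 2 10 5 4)(6 9)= [7, 8, 10, 2, 0, 4, 9, 1, 3, 6, 5]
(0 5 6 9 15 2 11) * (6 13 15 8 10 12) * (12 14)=[5, 1, 11, 3, 4, 13, 9, 7, 10, 8, 14, 0, 6, 15, 12, 2]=(0 5 13 15 2 11)(6 9 8 10 14 12)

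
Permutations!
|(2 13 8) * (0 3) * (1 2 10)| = |(0 3)(1 2 13 8 10)| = 10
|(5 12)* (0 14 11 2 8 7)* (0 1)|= |(0 14 11 2 8 7 1)(5 12)|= 14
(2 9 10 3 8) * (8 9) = (2 8)(3 9 10) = [0, 1, 8, 9, 4, 5, 6, 7, 2, 10, 3]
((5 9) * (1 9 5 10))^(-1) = ((1 9 10))^(-1) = (1 10 9)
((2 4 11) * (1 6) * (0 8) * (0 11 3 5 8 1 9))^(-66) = (11)(0 6)(1 9)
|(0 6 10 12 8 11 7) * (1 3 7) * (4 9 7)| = 11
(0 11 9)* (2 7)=[11, 1, 7, 3, 4, 5, 6, 2, 8, 0, 10, 9]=(0 11 9)(2 7)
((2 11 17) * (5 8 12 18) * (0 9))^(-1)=(0 9)(2 17 11)(5 18 12 8)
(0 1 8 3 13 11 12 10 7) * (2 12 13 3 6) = (0 1 8 6 2 12 10 7)(11 13) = [1, 8, 12, 3, 4, 5, 2, 0, 6, 9, 7, 13, 10, 11]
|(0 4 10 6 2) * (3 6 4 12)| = 10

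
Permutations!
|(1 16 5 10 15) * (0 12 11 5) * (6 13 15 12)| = 12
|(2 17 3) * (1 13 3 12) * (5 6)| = |(1 13 3 2 17 12)(5 6)| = 6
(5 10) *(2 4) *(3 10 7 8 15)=[0, 1, 4, 10, 2, 7, 6, 8, 15, 9, 5, 11, 12, 13, 14, 3]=(2 4)(3 10 5 7 8 15)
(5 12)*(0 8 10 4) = (0 8 10 4)(5 12) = [8, 1, 2, 3, 0, 12, 6, 7, 10, 9, 4, 11, 5]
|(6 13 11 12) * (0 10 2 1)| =|(0 10 2 1)(6 13 11 12)| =4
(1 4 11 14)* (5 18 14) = (1 4 11 5 18 14) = [0, 4, 2, 3, 11, 18, 6, 7, 8, 9, 10, 5, 12, 13, 1, 15, 16, 17, 14]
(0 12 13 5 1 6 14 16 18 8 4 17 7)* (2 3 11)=(0 12 13 5 1 6 14 16 18 8 4 17 7)(2 3 11)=[12, 6, 3, 11, 17, 1, 14, 0, 4, 9, 10, 2, 13, 5, 16, 15, 18, 7, 8]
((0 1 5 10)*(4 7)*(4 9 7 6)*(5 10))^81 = (10)(4 6)(7 9)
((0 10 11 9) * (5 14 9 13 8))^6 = (0 14 8 11)(5 13 10 9)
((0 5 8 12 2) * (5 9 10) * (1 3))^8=(0 9 10 5 8 12 2)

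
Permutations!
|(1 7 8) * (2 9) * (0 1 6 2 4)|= |(0 1 7 8 6 2 9 4)|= 8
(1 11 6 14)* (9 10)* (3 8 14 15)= (1 11 6 15 3 8 14)(9 10)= [0, 11, 2, 8, 4, 5, 15, 7, 14, 10, 9, 6, 12, 13, 1, 3]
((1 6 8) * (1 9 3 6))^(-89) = (3 9 8 6)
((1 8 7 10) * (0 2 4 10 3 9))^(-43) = ((0 2 4 10 1 8 7 3 9))^(-43) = (0 4 1 7 9 2 10 8 3)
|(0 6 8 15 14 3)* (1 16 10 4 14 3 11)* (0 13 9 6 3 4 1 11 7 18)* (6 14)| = |(0 3 13 9 14 7 18)(1 16 10)(4 6 8 15)| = 84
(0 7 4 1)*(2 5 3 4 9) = (0 7 9 2 5 3 4 1) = [7, 0, 5, 4, 1, 3, 6, 9, 8, 2]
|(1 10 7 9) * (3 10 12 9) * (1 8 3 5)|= |(1 12 9 8 3 10 7 5)|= 8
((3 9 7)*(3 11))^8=((3 9 7 11))^8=(11)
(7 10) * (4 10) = (4 10 7) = [0, 1, 2, 3, 10, 5, 6, 4, 8, 9, 7]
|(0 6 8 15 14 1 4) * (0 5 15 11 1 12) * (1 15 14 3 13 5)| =|(0 6 8 11 15 3 13 5 14 12)(1 4)| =10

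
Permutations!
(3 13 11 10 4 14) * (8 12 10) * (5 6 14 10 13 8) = (3 8 12 13 11 5 6 14)(4 10) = [0, 1, 2, 8, 10, 6, 14, 7, 12, 9, 4, 5, 13, 11, 3]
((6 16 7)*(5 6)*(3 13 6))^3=(3 16)(5 6)(7 13)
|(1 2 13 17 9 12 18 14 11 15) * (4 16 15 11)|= |(1 2 13 17 9 12 18 14 4 16 15)|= 11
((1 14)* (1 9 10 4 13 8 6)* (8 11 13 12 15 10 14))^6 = (4 15)(10 12)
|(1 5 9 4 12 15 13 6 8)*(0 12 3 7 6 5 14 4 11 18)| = 56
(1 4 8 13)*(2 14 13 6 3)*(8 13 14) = (14)(1 4 13)(2 8 6 3) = [0, 4, 8, 2, 13, 5, 3, 7, 6, 9, 10, 11, 12, 1, 14]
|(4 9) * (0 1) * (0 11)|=6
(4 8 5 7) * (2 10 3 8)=(2 10 3 8 5 7 4)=[0, 1, 10, 8, 2, 7, 6, 4, 5, 9, 3]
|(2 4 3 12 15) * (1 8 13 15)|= |(1 8 13 15 2 4 3 12)|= 8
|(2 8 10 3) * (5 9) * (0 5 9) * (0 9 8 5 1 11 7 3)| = |(0 1 11 7 3 2 5 9 8 10)| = 10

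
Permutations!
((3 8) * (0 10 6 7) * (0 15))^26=(0 10 6 7 15)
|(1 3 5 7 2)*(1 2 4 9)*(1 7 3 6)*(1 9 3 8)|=|(1 6 9 7 4 3 5 8)|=8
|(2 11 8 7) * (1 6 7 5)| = |(1 6 7 2 11 8 5)| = 7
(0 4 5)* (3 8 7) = (0 4 5)(3 8 7) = [4, 1, 2, 8, 5, 0, 6, 3, 7]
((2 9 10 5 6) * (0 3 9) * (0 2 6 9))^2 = (5 10 9)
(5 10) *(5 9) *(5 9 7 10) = (7 10) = [0, 1, 2, 3, 4, 5, 6, 10, 8, 9, 7]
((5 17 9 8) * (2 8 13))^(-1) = ((2 8 5 17 9 13))^(-1) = (2 13 9 17 5 8)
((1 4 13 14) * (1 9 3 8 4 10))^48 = (14)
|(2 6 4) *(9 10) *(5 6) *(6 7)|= |(2 5 7 6 4)(9 10)|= 10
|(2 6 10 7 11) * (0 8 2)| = 7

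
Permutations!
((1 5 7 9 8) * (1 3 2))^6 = ((1 5 7 9 8 3 2))^6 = (1 2 3 8 9 7 5)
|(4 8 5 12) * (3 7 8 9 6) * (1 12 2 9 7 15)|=|(1 12 4 7 8 5 2 9 6 3 15)|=11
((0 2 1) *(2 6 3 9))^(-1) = ((0 6 3 9 2 1))^(-1) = (0 1 2 9 3 6)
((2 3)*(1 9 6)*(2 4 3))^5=((1 9 6)(3 4))^5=(1 6 9)(3 4)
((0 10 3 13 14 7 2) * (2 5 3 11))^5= (14)(0 10 11 2)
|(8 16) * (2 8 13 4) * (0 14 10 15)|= 20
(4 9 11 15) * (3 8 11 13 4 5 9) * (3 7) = (3 8 11 15 5 9 13 4 7) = [0, 1, 2, 8, 7, 9, 6, 3, 11, 13, 10, 15, 12, 4, 14, 5]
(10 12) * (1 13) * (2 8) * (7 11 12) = (1 13)(2 8)(7 11 12 10) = [0, 13, 8, 3, 4, 5, 6, 11, 2, 9, 7, 12, 10, 1]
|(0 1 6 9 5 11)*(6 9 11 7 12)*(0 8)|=9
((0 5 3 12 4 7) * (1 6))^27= ((0 5 3 12 4 7)(1 6))^27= (0 12)(1 6)(3 7)(4 5)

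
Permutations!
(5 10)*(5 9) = (5 10 9) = [0, 1, 2, 3, 4, 10, 6, 7, 8, 5, 9]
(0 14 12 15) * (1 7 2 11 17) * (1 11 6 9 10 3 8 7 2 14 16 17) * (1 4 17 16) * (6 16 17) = (0 1 2 16 17 11 4 6 9 10 3 8 7 14 12 15) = [1, 2, 16, 8, 6, 5, 9, 14, 7, 10, 3, 4, 15, 13, 12, 0, 17, 11]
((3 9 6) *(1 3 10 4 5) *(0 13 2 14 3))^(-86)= ((0 13 2 14 3 9 6 10 4 5 1))^(-86)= (0 2 3 6 4 1 13 14 9 10 5)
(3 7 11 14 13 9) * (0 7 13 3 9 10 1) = (0 7 11 14 3 13 10 1) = [7, 0, 2, 13, 4, 5, 6, 11, 8, 9, 1, 14, 12, 10, 3]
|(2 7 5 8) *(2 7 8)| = |(2 8 7 5)| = 4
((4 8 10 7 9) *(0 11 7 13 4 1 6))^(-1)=((0 11 7 9 1 6)(4 8 10 13))^(-1)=(0 6 1 9 7 11)(4 13 10 8)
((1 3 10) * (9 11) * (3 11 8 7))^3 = (1 8 10 9 3 11 7)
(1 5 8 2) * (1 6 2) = [0, 5, 6, 3, 4, 8, 2, 7, 1] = (1 5 8)(2 6)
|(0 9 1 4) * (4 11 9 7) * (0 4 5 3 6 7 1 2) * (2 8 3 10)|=|(0 1 11 9 8 3 6 7 5 10 2)|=11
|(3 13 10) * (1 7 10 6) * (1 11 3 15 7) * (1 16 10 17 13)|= 10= |(1 16 10 15 7 17 13 6 11 3)|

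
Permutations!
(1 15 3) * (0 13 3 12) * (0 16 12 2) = (0 13 3 1 15 2)(12 16) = [13, 15, 0, 1, 4, 5, 6, 7, 8, 9, 10, 11, 16, 3, 14, 2, 12]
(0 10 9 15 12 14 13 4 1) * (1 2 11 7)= (0 10 9 15 12 14 13 4 2 11 7 1)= [10, 0, 11, 3, 2, 5, 6, 1, 8, 15, 9, 7, 14, 4, 13, 12]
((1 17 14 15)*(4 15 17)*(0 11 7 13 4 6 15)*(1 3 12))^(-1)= ((0 11 7 13 4)(1 6 15 3 12)(14 17))^(-1)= (0 4 13 7 11)(1 12 3 15 6)(14 17)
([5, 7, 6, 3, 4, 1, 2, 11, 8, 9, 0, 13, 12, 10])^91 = [0, 1, 6, 3, 4, 5, 2, 7, 8, 9, 10, 11, 12, 13]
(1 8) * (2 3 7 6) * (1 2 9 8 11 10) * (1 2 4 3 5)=(1 11 10 2 5)(3 7 6 9 8 4)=[0, 11, 5, 7, 3, 1, 9, 6, 4, 8, 2, 10]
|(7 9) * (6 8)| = 2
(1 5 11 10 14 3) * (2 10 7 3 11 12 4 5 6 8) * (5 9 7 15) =[0, 6, 10, 1, 9, 12, 8, 3, 2, 7, 14, 15, 4, 13, 11, 5] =(1 6 8 2 10 14 11 15 5 12 4 9 7 3)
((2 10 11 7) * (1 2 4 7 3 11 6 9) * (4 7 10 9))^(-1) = (1 9 2)(3 11)(4 6 10)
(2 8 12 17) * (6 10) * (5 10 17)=(2 8 12 5 10 6 17)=[0, 1, 8, 3, 4, 10, 17, 7, 12, 9, 6, 11, 5, 13, 14, 15, 16, 2]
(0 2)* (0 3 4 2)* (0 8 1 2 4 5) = (0 8 1 2 3 5) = [8, 2, 3, 5, 4, 0, 6, 7, 1]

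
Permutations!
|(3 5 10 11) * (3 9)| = 5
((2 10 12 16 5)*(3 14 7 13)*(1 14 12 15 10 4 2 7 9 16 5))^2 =(1 9)(3 5 13 12 7)(14 16)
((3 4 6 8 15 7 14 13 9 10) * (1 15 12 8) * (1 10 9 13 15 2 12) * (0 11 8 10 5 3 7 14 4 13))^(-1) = (0 13 3 5 6 4 7 10 12 2 1 8 11)(14 15)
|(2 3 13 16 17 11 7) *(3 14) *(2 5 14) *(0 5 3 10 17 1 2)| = |(0 5 14 10 17 11 7 3 13 16 1 2)| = 12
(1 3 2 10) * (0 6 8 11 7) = [6, 3, 10, 2, 4, 5, 8, 0, 11, 9, 1, 7] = (0 6 8 11 7)(1 3 2 10)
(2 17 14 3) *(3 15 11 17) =(2 3)(11 17 14 15) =[0, 1, 3, 2, 4, 5, 6, 7, 8, 9, 10, 17, 12, 13, 15, 11, 16, 14]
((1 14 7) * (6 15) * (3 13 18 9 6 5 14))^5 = (1 6)(3 15)(5 13)(7 9)(14 18)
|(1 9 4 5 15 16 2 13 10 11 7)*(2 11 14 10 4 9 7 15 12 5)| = 6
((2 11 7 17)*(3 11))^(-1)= ((2 3 11 7 17))^(-1)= (2 17 7 11 3)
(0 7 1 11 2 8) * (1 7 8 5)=(0 8)(1 11 2 5)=[8, 11, 5, 3, 4, 1, 6, 7, 0, 9, 10, 2]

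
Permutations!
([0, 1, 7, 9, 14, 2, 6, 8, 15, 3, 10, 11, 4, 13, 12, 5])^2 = (2 8 5 7 15)(4 12 14)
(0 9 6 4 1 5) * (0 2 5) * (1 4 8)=[9, 0, 5, 3, 4, 2, 8, 7, 1, 6]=(0 9 6 8 1)(2 5)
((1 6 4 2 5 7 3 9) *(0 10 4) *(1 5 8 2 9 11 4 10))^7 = ((0 1 6)(2 8)(3 11 4 9 5 7))^7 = (0 1 6)(2 8)(3 11 4 9 5 7)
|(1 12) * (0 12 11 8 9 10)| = |(0 12 1 11 8 9 10)| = 7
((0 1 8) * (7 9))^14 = ((0 1 8)(7 9))^14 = (9)(0 8 1)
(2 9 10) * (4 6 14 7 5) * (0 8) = (0 8)(2 9 10)(4 6 14 7 5) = [8, 1, 9, 3, 6, 4, 14, 5, 0, 10, 2, 11, 12, 13, 7]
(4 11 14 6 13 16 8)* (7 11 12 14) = (4 12 14 6 13 16 8)(7 11) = [0, 1, 2, 3, 12, 5, 13, 11, 4, 9, 10, 7, 14, 16, 6, 15, 8]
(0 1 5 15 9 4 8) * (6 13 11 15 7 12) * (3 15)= [1, 5, 2, 15, 8, 7, 13, 12, 0, 4, 10, 3, 6, 11, 14, 9]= (0 1 5 7 12 6 13 11 3 15 9 4 8)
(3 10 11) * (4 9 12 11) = (3 10 4 9 12 11) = [0, 1, 2, 10, 9, 5, 6, 7, 8, 12, 4, 3, 11]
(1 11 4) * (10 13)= [0, 11, 2, 3, 1, 5, 6, 7, 8, 9, 13, 4, 12, 10]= (1 11 4)(10 13)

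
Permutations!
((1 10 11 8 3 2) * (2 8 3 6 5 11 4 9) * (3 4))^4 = ((1 10 3 8 6 5 11 4 9 2))^4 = (1 6 9 3 11)(2 8 4 10 5)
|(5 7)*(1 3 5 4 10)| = |(1 3 5 7 4 10)| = 6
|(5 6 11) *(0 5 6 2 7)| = |(0 5 2 7)(6 11)| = 4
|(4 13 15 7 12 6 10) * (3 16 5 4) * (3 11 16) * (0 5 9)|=12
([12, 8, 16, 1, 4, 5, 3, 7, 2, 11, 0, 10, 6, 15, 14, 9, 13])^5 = [8, 15, 11, 13, 4, 5, 16, 7, 9, 6, 1, 3, 2, 0, 14, 12, 10]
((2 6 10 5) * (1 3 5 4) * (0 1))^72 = ((0 1 3 5 2 6 10 4))^72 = (10)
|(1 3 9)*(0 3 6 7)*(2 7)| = 7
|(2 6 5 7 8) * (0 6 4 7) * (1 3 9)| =12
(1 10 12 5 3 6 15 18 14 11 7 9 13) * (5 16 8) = (1 10 12 16 8 5 3 6 15 18 14 11 7 9 13) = [0, 10, 2, 6, 4, 3, 15, 9, 5, 13, 12, 7, 16, 1, 11, 18, 8, 17, 14]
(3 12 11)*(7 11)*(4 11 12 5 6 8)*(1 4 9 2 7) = (1 4 11 3 5 6 8 9 2 7 12) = [0, 4, 7, 5, 11, 6, 8, 12, 9, 2, 10, 3, 1]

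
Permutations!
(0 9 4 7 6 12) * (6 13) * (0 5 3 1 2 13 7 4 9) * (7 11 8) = (1 2 13 6 12 5 3)(7 11 8) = [0, 2, 13, 1, 4, 3, 12, 11, 7, 9, 10, 8, 5, 6]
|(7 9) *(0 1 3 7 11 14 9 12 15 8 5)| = 24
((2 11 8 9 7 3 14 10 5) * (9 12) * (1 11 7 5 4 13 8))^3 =(1 11)(2 14 13 9 7 10 8 5 3 4 12)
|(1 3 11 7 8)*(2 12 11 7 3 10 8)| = 15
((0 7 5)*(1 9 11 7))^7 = (0 1 9 11 7 5)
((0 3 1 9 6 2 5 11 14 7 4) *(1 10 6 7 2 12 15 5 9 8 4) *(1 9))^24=((0 3 10 6 12 15 5 11 14 2 1 8 4)(7 9))^24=(0 8 2 11 15 6 3 4 1 14 5 12 10)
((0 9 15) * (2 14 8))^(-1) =(0 15 9)(2 8 14) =((0 9 15)(2 14 8))^(-1)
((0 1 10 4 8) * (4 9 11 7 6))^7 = (0 4 7 9 1 8 6 11 10) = ((0 1 10 9 11 7 6 4 8))^7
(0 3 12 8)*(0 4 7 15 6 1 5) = (0 3 12 8 4 7 15 6 1 5) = [3, 5, 2, 12, 7, 0, 1, 15, 4, 9, 10, 11, 8, 13, 14, 6]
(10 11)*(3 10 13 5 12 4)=(3 10 11 13 5 12 4)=[0, 1, 2, 10, 3, 12, 6, 7, 8, 9, 11, 13, 4, 5]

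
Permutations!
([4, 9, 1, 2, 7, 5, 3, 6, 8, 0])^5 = (0 2 7 9 3 4 1 6)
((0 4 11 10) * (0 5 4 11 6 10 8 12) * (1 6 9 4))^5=(0 11 8 12)(1 6 10 5)(4 9)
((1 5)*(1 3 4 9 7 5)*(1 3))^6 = ((1 3 4 9 7 5))^6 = (9)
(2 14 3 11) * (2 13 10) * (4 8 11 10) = (2 14 3 10)(4 8 11 13) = [0, 1, 14, 10, 8, 5, 6, 7, 11, 9, 2, 13, 12, 4, 3]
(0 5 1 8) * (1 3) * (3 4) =(0 5 4 3 1 8) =[5, 8, 2, 1, 3, 4, 6, 7, 0]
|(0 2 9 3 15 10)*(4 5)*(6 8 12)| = 6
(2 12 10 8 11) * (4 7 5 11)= (2 12 10 8 4 7 5 11)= [0, 1, 12, 3, 7, 11, 6, 5, 4, 9, 8, 2, 10]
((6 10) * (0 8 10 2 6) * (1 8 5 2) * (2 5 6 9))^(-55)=(10)(2 9)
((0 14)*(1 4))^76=((0 14)(1 4))^76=(14)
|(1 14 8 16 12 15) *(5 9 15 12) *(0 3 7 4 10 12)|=|(0 3 7 4 10 12)(1 14 8 16 5 9 15)|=42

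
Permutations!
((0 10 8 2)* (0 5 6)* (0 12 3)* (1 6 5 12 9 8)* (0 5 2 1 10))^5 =(1 6 9 8)(2 12 3 5)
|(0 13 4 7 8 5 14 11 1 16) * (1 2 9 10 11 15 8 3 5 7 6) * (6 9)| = 30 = |(0 13 4 9 10 11 2 6 1 16)(3 5 14 15 8 7)|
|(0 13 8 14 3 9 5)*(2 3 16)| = 9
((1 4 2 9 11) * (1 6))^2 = ((1 4 2 9 11 6))^2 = (1 2 11)(4 9 6)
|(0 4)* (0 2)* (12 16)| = |(0 4 2)(12 16)| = 6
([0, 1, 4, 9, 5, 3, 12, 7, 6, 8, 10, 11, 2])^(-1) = (2 12 6 8 9 3 5 4)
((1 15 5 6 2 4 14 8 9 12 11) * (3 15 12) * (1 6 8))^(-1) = (1 14 4 2 6 11 12)(3 9 8 5 15)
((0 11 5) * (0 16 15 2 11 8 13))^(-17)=(0 8 13)(2 16 11 15 5)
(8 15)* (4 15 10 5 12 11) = (4 15 8 10 5 12 11) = [0, 1, 2, 3, 15, 12, 6, 7, 10, 9, 5, 4, 11, 13, 14, 8]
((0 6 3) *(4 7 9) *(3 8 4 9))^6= (9)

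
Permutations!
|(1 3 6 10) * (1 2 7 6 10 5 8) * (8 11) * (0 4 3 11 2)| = |(0 4 3 10)(1 11 8)(2 7 6 5)| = 12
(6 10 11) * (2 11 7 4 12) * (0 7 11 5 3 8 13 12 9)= [7, 1, 5, 8, 9, 3, 10, 4, 13, 0, 11, 6, 2, 12]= (0 7 4 9)(2 5 3 8 13 12)(6 10 11)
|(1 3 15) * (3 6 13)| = 5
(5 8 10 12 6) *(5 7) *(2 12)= (2 12 6 7 5 8 10)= [0, 1, 12, 3, 4, 8, 7, 5, 10, 9, 2, 11, 6]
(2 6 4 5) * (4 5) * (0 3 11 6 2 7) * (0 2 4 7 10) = (0 3 11 6 5 10)(2 4 7) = [3, 1, 4, 11, 7, 10, 5, 2, 8, 9, 0, 6]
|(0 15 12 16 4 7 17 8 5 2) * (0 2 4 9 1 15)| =5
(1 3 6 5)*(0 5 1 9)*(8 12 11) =(0 5 9)(1 3 6)(8 12 11) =[5, 3, 2, 6, 4, 9, 1, 7, 12, 0, 10, 8, 11]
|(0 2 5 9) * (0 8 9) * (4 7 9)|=|(0 2 5)(4 7 9 8)|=12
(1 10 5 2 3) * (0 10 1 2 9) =(0 10 5 9)(2 3) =[10, 1, 3, 2, 4, 9, 6, 7, 8, 0, 5]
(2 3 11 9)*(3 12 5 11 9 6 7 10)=(2 12 5 11 6 7 10 3 9)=[0, 1, 12, 9, 4, 11, 7, 10, 8, 2, 3, 6, 5]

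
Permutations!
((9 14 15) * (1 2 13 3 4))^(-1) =((1 2 13 3 4)(9 14 15))^(-1) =(1 4 3 13 2)(9 15 14)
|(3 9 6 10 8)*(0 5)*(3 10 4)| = |(0 5)(3 9 6 4)(8 10)| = 4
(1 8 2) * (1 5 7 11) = (1 8 2 5 7 11) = [0, 8, 5, 3, 4, 7, 6, 11, 2, 9, 10, 1]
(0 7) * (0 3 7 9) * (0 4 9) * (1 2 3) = (1 2 3 7)(4 9) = [0, 2, 3, 7, 9, 5, 6, 1, 8, 4]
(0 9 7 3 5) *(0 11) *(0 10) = [9, 1, 2, 5, 4, 11, 6, 3, 8, 7, 0, 10] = (0 9 7 3 5 11 10)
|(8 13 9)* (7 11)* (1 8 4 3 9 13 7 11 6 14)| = |(1 8 7 6 14)(3 9 4)| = 15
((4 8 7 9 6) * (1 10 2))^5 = (1 2 10)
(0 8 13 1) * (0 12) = (0 8 13 1 12) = [8, 12, 2, 3, 4, 5, 6, 7, 13, 9, 10, 11, 0, 1]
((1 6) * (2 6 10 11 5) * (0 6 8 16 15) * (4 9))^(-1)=(0 15 16 8 2 5 11 10 1 6)(4 9)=((0 6 1 10 11 5 2 8 16 15)(4 9))^(-1)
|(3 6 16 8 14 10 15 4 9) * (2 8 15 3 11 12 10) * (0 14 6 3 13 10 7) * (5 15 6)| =22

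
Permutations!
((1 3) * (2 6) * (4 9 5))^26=((1 3)(2 6)(4 9 5))^26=(4 5 9)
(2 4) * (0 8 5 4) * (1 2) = (0 8 5 4 1 2) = [8, 2, 0, 3, 1, 4, 6, 7, 5]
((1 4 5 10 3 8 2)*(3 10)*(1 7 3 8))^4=((10)(1 4 5 8 2 7 3))^4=(10)(1 2 4 7 5 3 8)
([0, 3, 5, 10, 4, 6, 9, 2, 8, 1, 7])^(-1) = [0, 9, 7, 1, 4, 2, 5, 10, 8, 6, 3]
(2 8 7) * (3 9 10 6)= (2 8 7)(3 9 10 6)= [0, 1, 8, 9, 4, 5, 3, 2, 7, 10, 6]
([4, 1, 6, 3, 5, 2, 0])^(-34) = [4, 1, 6, 3, 5, 2, 0]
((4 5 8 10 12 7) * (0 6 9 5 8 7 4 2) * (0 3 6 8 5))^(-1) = ((0 8 10 12 4 5 7 2 3 6 9))^(-1) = (0 9 6 3 2 7 5 4 12 10 8)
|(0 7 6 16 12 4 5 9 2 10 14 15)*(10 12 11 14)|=|(0 7 6 16 11 14 15)(2 12 4 5 9)|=35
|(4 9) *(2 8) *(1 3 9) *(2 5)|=|(1 3 9 4)(2 8 5)|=12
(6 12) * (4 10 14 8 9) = (4 10 14 8 9)(6 12) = [0, 1, 2, 3, 10, 5, 12, 7, 9, 4, 14, 11, 6, 13, 8]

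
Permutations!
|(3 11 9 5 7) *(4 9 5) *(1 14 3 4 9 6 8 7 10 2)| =|(1 14 3 11 5 10 2)(4 6 8 7)| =28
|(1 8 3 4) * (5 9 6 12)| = 4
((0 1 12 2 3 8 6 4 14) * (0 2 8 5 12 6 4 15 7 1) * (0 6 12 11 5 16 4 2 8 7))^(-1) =((0 6 15)(1 12 7)(2 3 16 4 14 8)(5 11))^(-1) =(0 15 6)(1 7 12)(2 8 14 4 16 3)(5 11)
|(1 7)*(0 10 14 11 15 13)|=|(0 10 14 11 15 13)(1 7)|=6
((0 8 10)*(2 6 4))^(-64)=((0 8 10)(2 6 4))^(-64)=(0 10 8)(2 4 6)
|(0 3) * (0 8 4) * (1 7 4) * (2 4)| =7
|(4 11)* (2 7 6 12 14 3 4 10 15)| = 10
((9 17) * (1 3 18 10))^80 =((1 3 18 10)(9 17))^80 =(18)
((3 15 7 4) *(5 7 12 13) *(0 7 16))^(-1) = ((0 7 4 3 15 12 13 5 16))^(-1) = (0 16 5 13 12 15 3 4 7)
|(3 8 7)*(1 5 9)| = |(1 5 9)(3 8 7)| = 3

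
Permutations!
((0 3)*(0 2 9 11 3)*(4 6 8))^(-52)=(11)(4 8 6)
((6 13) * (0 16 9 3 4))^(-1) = ((0 16 9 3 4)(6 13))^(-1) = (0 4 3 9 16)(6 13)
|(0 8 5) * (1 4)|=|(0 8 5)(1 4)|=6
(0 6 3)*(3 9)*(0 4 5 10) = [6, 1, 2, 4, 5, 10, 9, 7, 8, 3, 0] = (0 6 9 3 4 5 10)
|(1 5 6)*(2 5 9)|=|(1 9 2 5 6)|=5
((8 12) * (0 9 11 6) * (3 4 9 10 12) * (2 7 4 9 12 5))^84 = (12)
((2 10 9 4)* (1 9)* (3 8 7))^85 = ((1 9 4 2 10)(3 8 7))^85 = (10)(3 8 7)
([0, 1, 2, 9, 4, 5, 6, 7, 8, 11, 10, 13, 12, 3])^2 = [0, 1, 2, 11, 4, 5, 6, 7, 8, 13, 10, 3, 12, 9]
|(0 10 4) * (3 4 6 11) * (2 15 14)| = 6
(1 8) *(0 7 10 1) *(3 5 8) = [7, 3, 2, 5, 4, 8, 6, 10, 0, 9, 1] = (0 7 10 1 3 5 8)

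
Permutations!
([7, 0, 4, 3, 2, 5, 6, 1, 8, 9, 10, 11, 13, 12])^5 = (0 1 7)(2 4)(12 13)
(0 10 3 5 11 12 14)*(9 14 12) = [10, 1, 2, 5, 4, 11, 6, 7, 8, 14, 3, 9, 12, 13, 0] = (0 10 3 5 11 9 14)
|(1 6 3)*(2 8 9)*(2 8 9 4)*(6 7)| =4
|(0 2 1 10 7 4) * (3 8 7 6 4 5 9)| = 30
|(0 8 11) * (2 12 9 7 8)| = 7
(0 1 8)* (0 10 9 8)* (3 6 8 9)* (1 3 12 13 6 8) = [3, 0, 2, 8, 4, 5, 1, 7, 10, 9, 12, 11, 13, 6] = (0 3 8 10 12 13 6 1)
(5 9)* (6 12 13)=(5 9)(6 12 13)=[0, 1, 2, 3, 4, 9, 12, 7, 8, 5, 10, 11, 13, 6]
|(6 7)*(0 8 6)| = |(0 8 6 7)| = 4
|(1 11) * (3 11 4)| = 4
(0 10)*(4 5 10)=(0 4 5 10)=[4, 1, 2, 3, 5, 10, 6, 7, 8, 9, 0]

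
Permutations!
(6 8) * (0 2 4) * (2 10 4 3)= (0 10 4)(2 3)(6 8)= [10, 1, 3, 2, 0, 5, 8, 7, 6, 9, 4]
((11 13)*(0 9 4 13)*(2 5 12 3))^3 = ((0 9 4 13 11)(2 5 12 3))^3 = (0 13 9 11 4)(2 3 12 5)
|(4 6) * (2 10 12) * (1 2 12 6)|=5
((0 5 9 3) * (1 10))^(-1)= (0 3 9 5)(1 10)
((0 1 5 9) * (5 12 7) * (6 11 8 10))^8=(0 12 5)(1 7 9)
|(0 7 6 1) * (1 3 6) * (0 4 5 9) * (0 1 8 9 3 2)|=|(0 7 8 9 1 4 5 3 6 2)|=10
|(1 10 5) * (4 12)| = 6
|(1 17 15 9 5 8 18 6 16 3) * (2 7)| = 10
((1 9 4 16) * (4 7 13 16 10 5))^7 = (1 7 16 9 13)(4 10 5)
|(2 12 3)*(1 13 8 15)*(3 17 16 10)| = 12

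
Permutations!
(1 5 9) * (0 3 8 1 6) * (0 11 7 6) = [3, 5, 2, 8, 4, 9, 11, 6, 1, 0, 10, 7] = (0 3 8 1 5 9)(6 11 7)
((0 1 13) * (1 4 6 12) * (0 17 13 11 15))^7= ((0 4 6 12 1 11 15)(13 17))^7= (13 17)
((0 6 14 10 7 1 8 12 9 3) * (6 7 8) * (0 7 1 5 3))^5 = ((0 1 6 14 10 8 12 9)(3 7 5))^5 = (0 8 6 9 10 1 12 14)(3 5 7)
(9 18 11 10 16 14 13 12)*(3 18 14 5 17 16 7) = [0, 1, 2, 18, 4, 17, 6, 3, 8, 14, 7, 10, 9, 12, 13, 15, 5, 16, 11] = (3 18 11 10 7)(5 17 16)(9 14 13 12)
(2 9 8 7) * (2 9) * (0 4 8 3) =(0 4 8 7 9 3) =[4, 1, 2, 0, 8, 5, 6, 9, 7, 3]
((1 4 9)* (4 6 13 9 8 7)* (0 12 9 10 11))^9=(0 12 9 1 6 13 10 11)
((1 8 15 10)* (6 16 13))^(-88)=((1 8 15 10)(6 16 13))^(-88)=(6 13 16)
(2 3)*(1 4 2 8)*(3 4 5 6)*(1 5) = [0, 1, 4, 8, 2, 6, 3, 7, 5] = (2 4)(3 8 5 6)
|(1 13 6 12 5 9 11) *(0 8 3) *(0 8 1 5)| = |(0 1 13 6 12)(3 8)(5 9 11)| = 30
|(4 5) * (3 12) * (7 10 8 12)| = |(3 7 10 8 12)(4 5)| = 10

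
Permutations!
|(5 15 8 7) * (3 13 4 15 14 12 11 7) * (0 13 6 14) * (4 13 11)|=28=|(0 11 7 5)(3 6 14 12 4 15 8)|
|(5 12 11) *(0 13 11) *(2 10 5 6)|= 8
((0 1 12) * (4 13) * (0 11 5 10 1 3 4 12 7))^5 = (0 11)(1 13)(3 5)(4 10)(7 12)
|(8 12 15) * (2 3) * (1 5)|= 6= |(1 5)(2 3)(8 12 15)|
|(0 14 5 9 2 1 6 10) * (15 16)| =|(0 14 5 9 2 1 6 10)(15 16)| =8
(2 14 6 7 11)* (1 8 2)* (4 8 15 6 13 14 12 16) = (1 15 6 7 11)(2 12 16 4 8)(13 14) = [0, 15, 12, 3, 8, 5, 7, 11, 2, 9, 10, 1, 16, 14, 13, 6, 4]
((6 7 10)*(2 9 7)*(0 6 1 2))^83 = ((0 6)(1 2 9 7 10))^83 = (0 6)(1 7 2 10 9)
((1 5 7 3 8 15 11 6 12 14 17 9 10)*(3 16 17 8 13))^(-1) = (1 10 9 17 16 7 5)(3 13)(6 11 15 8 14 12)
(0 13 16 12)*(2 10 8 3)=(0 13 16 12)(2 10 8 3)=[13, 1, 10, 2, 4, 5, 6, 7, 3, 9, 8, 11, 0, 16, 14, 15, 12]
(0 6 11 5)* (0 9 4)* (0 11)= [6, 1, 2, 3, 11, 9, 0, 7, 8, 4, 10, 5]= (0 6)(4 11 5 9)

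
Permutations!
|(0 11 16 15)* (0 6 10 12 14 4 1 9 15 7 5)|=40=|(0 11 16 7 5)(1 9 15 6 10 12 14 4)|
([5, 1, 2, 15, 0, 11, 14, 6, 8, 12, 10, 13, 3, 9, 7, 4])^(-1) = (0 4 15 3 12 9 13 11 5)(6 7 14)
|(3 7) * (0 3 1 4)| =5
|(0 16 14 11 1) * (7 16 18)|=7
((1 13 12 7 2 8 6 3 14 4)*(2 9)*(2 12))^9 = (1 13 2 8 6 3 14 4)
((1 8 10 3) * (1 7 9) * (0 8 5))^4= ((0 8 10 3 7 9 1 5))^4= (0 7)(1 10)(3 5)(8 9)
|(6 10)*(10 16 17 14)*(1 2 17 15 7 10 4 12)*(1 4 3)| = 10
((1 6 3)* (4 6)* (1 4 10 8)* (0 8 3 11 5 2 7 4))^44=((0 8 1 10 3)(2 7 4 6 11 5))^44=(0 3 10 1 8)(2 4 11)(5 7 6)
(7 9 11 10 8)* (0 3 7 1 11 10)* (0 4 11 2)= [3, 2, 0, 7, 11, 5, 6, 9, 1, 10, 8, 4]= (0 3 7 9 10 8 1 2)(4 11)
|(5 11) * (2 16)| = |(2 16)(5 11)| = 2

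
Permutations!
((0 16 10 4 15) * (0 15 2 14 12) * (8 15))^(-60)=(0 4 12 10 14 16 2)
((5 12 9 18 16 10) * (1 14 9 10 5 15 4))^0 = ((1 14 9 18 16 5 12 10 15 4))^0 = (18)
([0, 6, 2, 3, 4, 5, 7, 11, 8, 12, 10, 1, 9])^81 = [0, 6, 2, 3, 4, 5, 7, 11, 8, 12, 10, 1, 9]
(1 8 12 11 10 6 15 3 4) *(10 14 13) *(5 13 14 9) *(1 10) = (1 8 12 11 9 5 13)(3 4 10 6 15) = [0, 8, 2, 4, 10, 13, 15, 7, 12, 5, 6, 9, 11, 1, 14, 3]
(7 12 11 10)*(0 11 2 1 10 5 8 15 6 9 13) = (0 11 5 8 15 6 9 13)(1 10 7 12 2) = [11, 10, 1, 3, 4, 8, 9, 12, 15, 13, 7, 5, 2, 0, 14, 6]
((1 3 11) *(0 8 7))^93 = ((0 8 7)(1 3 11))^93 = (11)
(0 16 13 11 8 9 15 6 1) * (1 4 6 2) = (0 16 13 11 8 9 15 2 1)(4 6) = [16, 0, 1, 3, 6, 5, 4, 7, 9, 15, 10, 8, 12, 11, 14, 2, 13]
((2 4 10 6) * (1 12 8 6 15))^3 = ((1 12 8 6 2 4 10 15))^3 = (1 6 10 12 2 15 8 4)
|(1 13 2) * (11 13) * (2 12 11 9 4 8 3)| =6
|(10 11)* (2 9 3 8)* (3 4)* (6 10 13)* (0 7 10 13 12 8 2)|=12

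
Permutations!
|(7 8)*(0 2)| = |(0 2)(7 8)| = 2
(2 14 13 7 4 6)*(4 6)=[0, 1, 14, 3, 4, 5, 2, 6, 8, 9, 10, 11, 12, 7, 13]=(2 14 13 7 6)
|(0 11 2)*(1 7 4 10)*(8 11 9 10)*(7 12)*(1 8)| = |(0 9 10 8 11 2)(1 12 7 4)| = 12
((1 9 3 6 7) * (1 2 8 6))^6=((1 9 3)(2 8 6 7))^6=(9)(2 6)(7 8)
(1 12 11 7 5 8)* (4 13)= (1 12 11 7 5 8)(4 13)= [0, 12, 2, 3, 13, 8, 6, 5, 1, 9, 10, 7, 11, 4]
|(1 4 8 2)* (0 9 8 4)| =5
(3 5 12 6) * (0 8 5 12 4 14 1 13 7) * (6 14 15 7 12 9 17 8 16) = [16, 13, 2, 9, 15, 4, 3, 0, 5, 17, 10, 11, 14, 12, 1, 7, 6, 8] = (0 16 6 3 9 17 8 5 4 15 7)(1 13 12 14)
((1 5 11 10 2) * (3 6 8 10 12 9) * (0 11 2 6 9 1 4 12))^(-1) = (0 11)(1 12 4 2 5)(3 9)(6 10 8)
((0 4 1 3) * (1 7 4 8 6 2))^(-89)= (0 8 6 2 1 3)(4 7)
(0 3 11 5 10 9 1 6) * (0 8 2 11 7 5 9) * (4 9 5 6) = (0 3 7 6 8 2 11 5 10)(1 4 9) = [3, 4, 11, 7, 9, 10, 8, 6, 2, 1, 0, 5]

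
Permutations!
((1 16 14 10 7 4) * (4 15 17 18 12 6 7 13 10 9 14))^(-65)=(1 16 4)(6 7 15 17 18 12)(9 14)(10 13)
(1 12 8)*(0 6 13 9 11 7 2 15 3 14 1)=(0 6 13 9 11 7 2 15 3 14 1 12 8)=[6, 12, 15, 14, 4, 5, 13, 2, 0, 11, 10, 7, 8, 9, 1, 3]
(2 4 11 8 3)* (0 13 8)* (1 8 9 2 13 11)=(0 11)(1 8 3 13 9 2 4)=[11, 8, 4, 13, 1, 5, 6, 7, 3, 2, 10, 0, 12, 9]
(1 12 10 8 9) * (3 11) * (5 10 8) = [0, 12, 2, 11, 4, 10, 6, 7, 9, 1, 5, 3, 8] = (1 12 8 9)(3 11)(5 10)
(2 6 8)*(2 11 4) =(2 6 8 11 4) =[0, 1, 6, 3, 2, 5, 8, 7, 11, 9, 10, 4]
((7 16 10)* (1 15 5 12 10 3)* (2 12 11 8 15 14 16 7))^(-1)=(1 3 16 14)(2 10 12)(5 15 8 11)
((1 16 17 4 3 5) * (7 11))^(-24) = ((1 16 17 4 3 5)(7 11))^(-24) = (17)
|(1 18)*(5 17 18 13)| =|(1 13 5 17 18)| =5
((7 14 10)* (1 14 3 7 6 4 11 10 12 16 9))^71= (1 14 12 16 9)(3 7)(4 6 10 11)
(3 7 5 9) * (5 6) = (3 7 6 5 9) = [0, 1, 2, 7, 4, 9, 5, 6, 8, 3]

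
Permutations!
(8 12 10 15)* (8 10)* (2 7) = (2 7)(8 12)(10 15) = [0, 1, 7, 3, 4, 5, 6, 2, 12, 9, 15, 11, 8, 13, 14, 10]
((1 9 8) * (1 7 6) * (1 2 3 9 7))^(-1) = ((1 7 6 2 3 9 8))^(-1) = (1 8 9 3 2 6 7)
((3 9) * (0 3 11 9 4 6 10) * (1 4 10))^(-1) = (0 10 3)(1 6 4)(9 11)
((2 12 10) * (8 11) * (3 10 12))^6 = ((12)(2 3 10)(8 11))^6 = (12)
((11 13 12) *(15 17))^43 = ((11 13 12)(15 17))^43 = (11 13 12)(15 17)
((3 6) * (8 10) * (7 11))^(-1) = ((3 6)(7 11)(8 10))^(-1) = (3 6)(7 11)(8 10)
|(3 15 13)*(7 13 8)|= |(3 15 8 7 13)|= 5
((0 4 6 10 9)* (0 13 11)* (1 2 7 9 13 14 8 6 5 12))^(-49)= (0 9)(1 10)(2 13)(4 14)(5 8)(6 12)(7 11)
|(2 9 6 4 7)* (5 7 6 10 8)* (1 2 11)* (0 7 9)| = |(0 7 11 1 2)(4 6)(5 9 10 8)| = 20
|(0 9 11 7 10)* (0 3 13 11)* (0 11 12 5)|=|(0 9 11 7 10 3 13 12 5)|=9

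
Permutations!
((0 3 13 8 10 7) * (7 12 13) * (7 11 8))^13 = (0 12 11 7 10 3 13 8)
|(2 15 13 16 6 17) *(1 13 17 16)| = |(1 13)(2 15 17)(6 16)| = 6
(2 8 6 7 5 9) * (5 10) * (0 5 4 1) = (0 5 9 2 8 6 7 10 4 1) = [5, 0, 8, 3, 1, 9, 7, 10, 6, 2, 4]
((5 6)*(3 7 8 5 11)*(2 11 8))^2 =((2 11 3 7)(5 6 8))^2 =(2 3)(5 8 6)(7 11)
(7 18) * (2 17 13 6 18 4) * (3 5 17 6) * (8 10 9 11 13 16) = (2 6 18 7 4)(3 5 17 16 8 10 9 11 13) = [0, 1, 6, 5, 2, 17, 18, 4, 10, 11, 9, 13, 12, 3, 14, 15, 8, 16, 7]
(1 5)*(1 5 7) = (1 7) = [0, 7, 2, 3, 4, 5, 6, 1]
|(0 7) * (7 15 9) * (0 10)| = |(0 15 9 7 10)| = 5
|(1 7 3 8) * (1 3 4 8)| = |(1 7 4 8 3)| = 5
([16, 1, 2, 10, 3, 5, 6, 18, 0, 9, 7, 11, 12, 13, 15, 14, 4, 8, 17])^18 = [0, 1, 2, 3, 4, 5, 6, 7, 8, 9, 10, 11, 12, 13, 14, 15, 16, 17, 18]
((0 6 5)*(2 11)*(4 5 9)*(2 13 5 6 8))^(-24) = (13)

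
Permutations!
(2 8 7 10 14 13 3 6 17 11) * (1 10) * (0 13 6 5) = (0 13 3 5)(1 10 14 6 17 11 2 8 7) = [13, 10, 8, 5, 4, 0, 17, 1, 7, 9, 14, 2, 12, 3, 6, 15, 16, 11]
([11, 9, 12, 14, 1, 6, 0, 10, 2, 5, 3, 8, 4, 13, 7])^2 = [8, 5, 4, 7, 9, 0, 11, 3, 12, 6, 14, 2, 1, 13, 10]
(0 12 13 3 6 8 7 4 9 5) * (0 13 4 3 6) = [12, 1, 2, 0, 9, 13, 8, 3, 7, 5, 10, 11, 4, 6] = (0 12 4 9 5 13 6 8 7 3)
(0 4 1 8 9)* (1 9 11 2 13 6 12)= [4, 8, 13, 3, 9, 5, 12, 7, 11, 0, 10, 2, 1, 6]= (0 4 9)(1 8 11 2 13 6 12)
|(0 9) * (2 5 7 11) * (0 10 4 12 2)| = 9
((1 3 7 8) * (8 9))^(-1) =((1 3 7 9 8))^(-1) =(1 8 9 7 3)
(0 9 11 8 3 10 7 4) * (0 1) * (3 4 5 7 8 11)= (11)(0 9 3 10 8 4 1)(5 7)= [9, 0, 2, 10, 1, 7, 6, 5, 4, 3, 8, 11]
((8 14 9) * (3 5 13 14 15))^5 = ((3 5 13 14 9 8 15))^5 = (3 8 14 5 15 9 13)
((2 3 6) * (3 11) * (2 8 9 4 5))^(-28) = ((2 11 3 6 8 9 4 5))^(-28) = (2 8)(3 4)(5 6)(9 11)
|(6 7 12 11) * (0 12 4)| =6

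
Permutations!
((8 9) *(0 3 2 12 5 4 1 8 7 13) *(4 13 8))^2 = (0 2 5)(3 12 13)(7 9 8)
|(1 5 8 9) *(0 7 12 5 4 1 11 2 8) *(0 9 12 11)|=|(0 7 11 2 8 12 5 9)(1 4)|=8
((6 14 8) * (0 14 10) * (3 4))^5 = (14)(3 4)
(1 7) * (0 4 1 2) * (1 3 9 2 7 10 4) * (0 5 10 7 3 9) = (0 1 7 3)(2 5 10 4 9) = [1, 7, 5, 0, 9, 10, 6, 3, 8, 2, 4]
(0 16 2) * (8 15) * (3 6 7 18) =[16, 1, 0, 6, 4, 5, 7, 18, 15, 9, 10, 11, 12, 13, 14, 8, 2, 17, 3] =(0 16 2)(3 6 7 18)(8 15)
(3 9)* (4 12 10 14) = (3 9)(4 12 10 14) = [0, 1, 2, 9, 12, 5, 6, 7, 8, 3, 14, 11, 10, 13, 4]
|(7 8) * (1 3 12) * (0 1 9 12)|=6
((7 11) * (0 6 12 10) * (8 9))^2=((0 6 12 10)(7 11)(8 9))^2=(0 12)(6 10)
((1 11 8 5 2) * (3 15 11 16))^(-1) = (1 2 5 8 11 15 3 16)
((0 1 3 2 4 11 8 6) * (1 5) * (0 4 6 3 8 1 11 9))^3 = (0 1 2 9 11 3 4 5 8 6)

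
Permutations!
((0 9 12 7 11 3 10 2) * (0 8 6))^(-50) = (12)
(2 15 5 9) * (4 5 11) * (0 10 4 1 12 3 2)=[10, 12, 15, 2, 5, 9, 6, 7, 8, 0, 4, 1, 3, 13, 14, 11]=(0 10 4 5 9)(1 12 3 2 15 11)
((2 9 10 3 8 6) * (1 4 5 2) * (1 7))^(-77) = (1 2 3 7 5 10 6 4 9 8)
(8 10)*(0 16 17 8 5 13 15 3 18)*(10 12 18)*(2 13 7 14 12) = (0 16 17 8 2 13 15 3 10 5 7 14 12 18) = [16, 1, 13, 10, 4, 7, 6, 14, 2, 9, 5, 11, 18, 15, 12, 3, 17, 8, 0]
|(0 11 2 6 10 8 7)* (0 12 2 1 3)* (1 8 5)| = 11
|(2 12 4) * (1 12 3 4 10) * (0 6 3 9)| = 6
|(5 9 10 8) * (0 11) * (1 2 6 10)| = 14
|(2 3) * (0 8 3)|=4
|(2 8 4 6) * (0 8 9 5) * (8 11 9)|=|(0 11 9 5)(2 8 4 6)|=4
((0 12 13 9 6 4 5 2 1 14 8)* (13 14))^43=(0 8 14 12)(1 13 9 6 4 5 2)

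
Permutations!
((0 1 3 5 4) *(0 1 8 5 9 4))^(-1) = ((0 8 5)(1 3 9 4))^(-1) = (0 5 8)(1 4 9 3)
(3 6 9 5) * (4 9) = (3 6 4 9 5) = [0, 1, 2, 6, 9, 3, 4, 7, 8, 5]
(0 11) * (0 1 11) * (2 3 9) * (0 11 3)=(0 11 1 3 9 2)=[11, 3, 0, 9, 4, 5, 6, 7, 8, 2, 10, 1]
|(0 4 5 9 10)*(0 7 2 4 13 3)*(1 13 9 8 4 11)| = |(0 9 10 7 2 11 1 13 3)(4 5 8)| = 9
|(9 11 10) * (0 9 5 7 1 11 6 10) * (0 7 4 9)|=|(1 11 7)(4 9 6 10 5)|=15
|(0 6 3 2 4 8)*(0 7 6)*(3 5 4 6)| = 7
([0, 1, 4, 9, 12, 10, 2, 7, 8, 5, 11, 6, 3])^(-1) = (2 6 11 10 5 9 3 12 4)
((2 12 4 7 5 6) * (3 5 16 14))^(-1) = ((2 12 4 7 16 14 3 5 6))^(-1) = (2 6 5 3 14 16 7 4 12)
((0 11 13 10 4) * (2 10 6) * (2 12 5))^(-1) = (0 4 10 2 5 12 6 13 11)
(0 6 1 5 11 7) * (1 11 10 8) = [6, 5, 2, 3, 4, 10, 11, 0, 1, 9, 8, 7] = (0 6 11 7)(1 5 10 8)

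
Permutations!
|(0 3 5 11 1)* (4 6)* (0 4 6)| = |(0 3 5 11 1 4)| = 6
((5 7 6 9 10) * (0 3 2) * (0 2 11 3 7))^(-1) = (0 5 10 9 6 7)(3 11)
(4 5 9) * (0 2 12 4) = [2, 1, 12, 3, 5, 9, 6, 7, 8, 0, 10, 11, 4] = (0 2 12 4 5 9)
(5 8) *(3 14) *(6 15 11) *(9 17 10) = [0, 1, 2, 14, 4, 8, 15, 7, 5, 17, 9, 6, 12, 13, 3, 11, 16, 10] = (3 14)(5 8)(6 15 11)(9 17 10)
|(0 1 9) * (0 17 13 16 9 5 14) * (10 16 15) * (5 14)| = 6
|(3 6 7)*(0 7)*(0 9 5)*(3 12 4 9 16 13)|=|(0 7 12 4 9 5)(3 6 16 13)|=12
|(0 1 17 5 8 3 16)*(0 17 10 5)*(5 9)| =|(0 1 10 9 5 8 3 16 17)| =9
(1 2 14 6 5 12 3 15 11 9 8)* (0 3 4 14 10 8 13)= (0 3 15 11 9 13)(1 2 10 8)(4 14 6 5 12)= [3, 2, 10, 15, 14, 12, 5, 7, 1, 13, 8, 9, 4, 0, 6, 11]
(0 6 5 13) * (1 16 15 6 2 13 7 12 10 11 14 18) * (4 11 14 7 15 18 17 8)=[2, 16, 13, 3, 11, 15, 5, 12, 4, 9, 14, 7, 10, 0, 17, 6, 18, 8, 1]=(0 2 13)(1 16 18)(4 11 7 12 10 14 17 8)(5 15 6)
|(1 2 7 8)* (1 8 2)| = 2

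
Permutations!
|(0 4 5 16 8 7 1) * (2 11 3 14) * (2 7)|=11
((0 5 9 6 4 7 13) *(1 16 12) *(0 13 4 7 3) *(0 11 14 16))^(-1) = (0 1 12 16 14 11 3 4 7 6 9 5)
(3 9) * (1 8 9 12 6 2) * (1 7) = (1 8 9 3 12 6 2 7) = [0, 8, 7, 12, 4, 5, 2, 1, 9, 3, 10, 11, 6]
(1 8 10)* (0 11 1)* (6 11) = (0 6 11 1 8 10) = [6, 8, 2, 3, 4, 5, 11, 7, 10, 9, 0, 1]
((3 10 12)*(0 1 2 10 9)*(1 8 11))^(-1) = (0 9 3 12 10 2 1 11 8)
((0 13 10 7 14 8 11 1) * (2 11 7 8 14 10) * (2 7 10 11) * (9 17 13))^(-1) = (0 1 11 7 13 17 9)(8 10)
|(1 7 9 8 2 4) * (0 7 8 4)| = 7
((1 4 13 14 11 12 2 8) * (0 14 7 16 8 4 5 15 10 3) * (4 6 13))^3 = (0 12 13 8 15)(1 10 14 2 7)(3 11 6 16 5)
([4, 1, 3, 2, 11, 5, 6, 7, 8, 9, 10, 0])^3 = [0, 1, 3, 2, 4, 5, 6, 7, 8, 9, 10, 11]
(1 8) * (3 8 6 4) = (1 6 4 3 8) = [0, 6, 2, 8, 3, 5, 4, 7, 1]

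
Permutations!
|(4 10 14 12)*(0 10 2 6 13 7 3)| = |(0 10 14 12 4 2 6 13 7 3)| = 10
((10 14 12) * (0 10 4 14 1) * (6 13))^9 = (14)(6 13)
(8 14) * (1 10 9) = (1 10 9)(8 14) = [0, 10, 2, 3, 4, 5, 6, 7, 14, 1, 9, 11, 12, 13, 8]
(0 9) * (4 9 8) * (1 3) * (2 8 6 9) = (0 6 9)(1 3)(2 8 4) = [6, 3, 8, 1, 2, 5, 9, 7, 4, 0]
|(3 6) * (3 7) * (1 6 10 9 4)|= 7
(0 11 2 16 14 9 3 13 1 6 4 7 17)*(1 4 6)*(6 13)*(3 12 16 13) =(0 11 2 13 4 7 17)(3 6)(9 12 16 14) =[11, 1, 13, 6, 7, 5, 3, 17, 8, 12, 10, 2, 16, 4, 9, 15, 14, 0]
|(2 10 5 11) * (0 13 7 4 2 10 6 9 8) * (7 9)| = |(0 13 9 8)(2 6 7 4)(5 11 10)| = 12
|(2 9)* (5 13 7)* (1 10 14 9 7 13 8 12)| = 9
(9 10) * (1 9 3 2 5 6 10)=(1 9)(2 5 6 10 3)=[0, 9, 5, 2, 4, 6, 10, 7, 8, 1, 3]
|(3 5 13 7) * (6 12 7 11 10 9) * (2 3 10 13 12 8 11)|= 11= |(2 3 5 12 7 10 9 6 8 11 13)|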